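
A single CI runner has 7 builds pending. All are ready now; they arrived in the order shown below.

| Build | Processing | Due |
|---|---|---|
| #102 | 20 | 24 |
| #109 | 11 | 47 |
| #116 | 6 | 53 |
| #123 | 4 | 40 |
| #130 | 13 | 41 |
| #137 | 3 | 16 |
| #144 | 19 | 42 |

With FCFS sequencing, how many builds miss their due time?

4

FIFO (arrival order): #102 #109 #116 #123 #130 #137 #144.
#102: 0→20, due 24, tardiness 0
#109: 20→31, due 47, tardiness 0
#116: 31→37, due 53, tardiness 0
#123: 37→41, due 40, tardiness 1
#130: 41→54, due 41, tardiness 13
#137: 54→57, due 16, tardiness 41
#144: 57→76, due 42, tardiness 34
Late builds: 4.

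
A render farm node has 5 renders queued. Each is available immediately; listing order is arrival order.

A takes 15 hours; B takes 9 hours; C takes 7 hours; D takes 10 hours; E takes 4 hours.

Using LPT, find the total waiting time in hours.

LPT (decreasing processing time): A D B C E.
A: waits 0, runs 0→15
D: waits 15, runs 15→25
B: waits 25, runs 25→34
C: waits 34, runs 34→41
E: waits 41, runs 41→45
Sum = 0+15+25+34+41 = 115.

115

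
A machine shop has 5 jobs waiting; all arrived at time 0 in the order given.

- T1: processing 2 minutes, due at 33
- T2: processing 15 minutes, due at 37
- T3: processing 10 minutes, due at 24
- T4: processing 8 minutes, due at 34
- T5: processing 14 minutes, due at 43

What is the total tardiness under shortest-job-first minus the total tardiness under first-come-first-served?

SPT (increasing processing time): T1 T4 T3 T5 T2.
T1: 0→2, due 33, tardiness 0
T4: 2→10, due 34, tardiness 0
T3: 10→20, due 24, tardiness 0
T5: 20→34, due 43, tardiness 0
T2: 34→49, due 37, tardiness 12
Sum = 0+0+0+0+12 = 12.
FIFO (arrival order): T1 T2 T3 T4 T5.
T1: 0→2, due 33, tardiness 0
T2: 2→17, due 37, tardiness 0
T3: 17→27, due 24, tardiness 3
T4: 27→35, due 34, tardiness 1
T5: 35→49, due 43, tardiness 6
Sum = 0+0+3+1+6 = 10.
Difference = 12 − 10 = 2.

2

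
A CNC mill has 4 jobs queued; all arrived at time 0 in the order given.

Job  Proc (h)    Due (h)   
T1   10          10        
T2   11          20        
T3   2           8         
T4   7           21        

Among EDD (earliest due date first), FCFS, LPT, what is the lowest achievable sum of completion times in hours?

EDD (increasing due date): T3 T1 T2 T4.
T3: 0→2
T1: 2→12
T2: 12→23
T4: 23→30
Sum = 2+12+23+30 = 67.
FIFO (arrival order): T1 T2 T3 T4.
T1: 0→10
T2: 10→21
T3: 21→23
T4: 23→30
Sum = 10+21+23+30 = 84.
LPT (decreasing processing time): T2 T1 T4 T3.
T2: 0→11
T1: 11→21
T4: 21→28
T3: 28→30
Sum = 11+21+28+30 = 90.
EDD 67, FIFO 84, LPT 90 → minimum 67.

67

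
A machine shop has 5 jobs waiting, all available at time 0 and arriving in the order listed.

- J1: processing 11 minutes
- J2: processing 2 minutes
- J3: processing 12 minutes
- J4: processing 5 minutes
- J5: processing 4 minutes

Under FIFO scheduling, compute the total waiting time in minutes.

79

FIFO (arrival order): J1 J2 J3 J4 J5.
J1: waits 0, runs 0→11
J2: waits 11, runs 11→13
J3: waits 13, runs 13→25
J4: waits 25, runs 25→30
J5: waits 30, runs 30→34
Sum = 0+11+13+25+30 = 79.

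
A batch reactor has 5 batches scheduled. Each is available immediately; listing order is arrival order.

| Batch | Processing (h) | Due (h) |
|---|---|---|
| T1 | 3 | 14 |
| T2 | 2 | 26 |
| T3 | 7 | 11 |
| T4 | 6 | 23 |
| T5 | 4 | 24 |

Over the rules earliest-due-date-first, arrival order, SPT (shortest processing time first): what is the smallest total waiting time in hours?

31

EDD (increasing due date): T3 T1 T4 T5 T2.
T3: waits 0, runs 0→7
T1: waits 7, runs 7→10
T4: waits 10, runs 10→16
T5: waits 16, runs 16→20
T2: waits 20, runs 20→22
Sum = 0+7+10+16+20 = 53.
FIFO (arrival order): T1 T2 T3 T4 T5.
T1: waits 0, runs 0→3
T2: waits 3, runs 3→5
T3: waits 5, runs 5→12
T4: waits 12, runs 12→18
T5: waits 18, runs 18→22
Sum = 0+3+5+12+18 = 38.
SPT (increasing processing time): T2 T1 T5 T4 T3.
T2: waits 0, runs 0→2
T1: waits 2, runs 2→5
T5: waits 5, runs 5→9
T4: waits 9, runs 9→15
T3: waits 15, runs 15→22
Sum = 0+2+5+9+15 = 31.
EDD 53, FIFO 38, SPT 31 → minimum 31.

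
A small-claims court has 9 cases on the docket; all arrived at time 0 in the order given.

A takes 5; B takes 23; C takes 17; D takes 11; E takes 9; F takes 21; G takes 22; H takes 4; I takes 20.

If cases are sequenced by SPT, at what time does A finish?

9

SPT (increasing processing time): H A E D C I F G B.
H: 0→4
A: 4→9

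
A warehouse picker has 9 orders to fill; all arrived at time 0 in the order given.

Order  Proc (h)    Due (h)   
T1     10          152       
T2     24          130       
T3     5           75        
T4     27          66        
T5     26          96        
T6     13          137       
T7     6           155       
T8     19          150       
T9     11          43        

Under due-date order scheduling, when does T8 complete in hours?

125

EDD (increasing due date): T9 T4 T3 T5 T2 T6 T8 T1 T7.
T9: 0→11
T4: 11→38
T3: 38→43
T5: 43→69
T2: 69→93
T6: 93→106
T8: 106→125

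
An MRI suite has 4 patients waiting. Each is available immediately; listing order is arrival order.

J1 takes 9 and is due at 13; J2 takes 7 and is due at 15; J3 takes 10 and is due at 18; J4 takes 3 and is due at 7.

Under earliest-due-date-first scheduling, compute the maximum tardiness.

11

EDD (increasing due date): J4 J1 J2 J3.
J4: 0→3, due 7, tardiness 0
J1: 3→12, due 13, tardiness 0
J2: 12→19, due 15, tardiness 4
J3: 19→29, due 18, tardiness 11
Maximum = 11.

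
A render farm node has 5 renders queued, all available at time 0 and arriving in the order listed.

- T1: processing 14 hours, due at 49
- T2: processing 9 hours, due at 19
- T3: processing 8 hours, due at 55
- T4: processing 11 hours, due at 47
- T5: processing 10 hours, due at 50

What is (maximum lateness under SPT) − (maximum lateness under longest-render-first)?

-22

SPT (increasing processing time): T3 T2 T5 T4 T1.
T3: 0→8, due 55, lateness -47
T2: 8→17, due 19, lateness -2
T5: 17→27, due 50, lateness -23
T4: 27→38, due 47, lateness -9
T1: 38→52, due 49, lateness 3
Maximum = 3.
LPT (decreasing processing time): T1 T4 T5 T2 T3.
T1: 0→14, due 49, lateness -35
T4: 14→25, due 47, lateness -22
T5: 25→35, due 50, lateness -15
T2: 35→44, due 19, lateness 25
T3: 44→52, due 55, lateness -3
Maximum = 25.
Difference = 3 − 25 = -22.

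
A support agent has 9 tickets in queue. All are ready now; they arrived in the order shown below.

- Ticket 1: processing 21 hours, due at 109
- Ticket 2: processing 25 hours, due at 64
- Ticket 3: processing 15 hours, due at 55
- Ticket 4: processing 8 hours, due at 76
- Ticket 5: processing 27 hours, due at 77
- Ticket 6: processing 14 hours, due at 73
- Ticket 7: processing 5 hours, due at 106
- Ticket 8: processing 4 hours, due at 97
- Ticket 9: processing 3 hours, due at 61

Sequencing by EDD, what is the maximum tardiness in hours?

EDD (increasing due date): Ticket 3 Ticket 9 Ticket 2 Ticket 6 Ticket 4 Ticket 5 Ticket 8 Ticket 7 Ticket 1.
Ticket 3: 0→15, due 55, tardiness 0
Ticket 9: 15→18, due 61, tardiness 0
Ticket 2: 18→43, due 64, tardiness 0
Ticket 6: 43→57, due 73, tardiness 0
Ticket 4: 57→65, due 76, tardiness 0
Ticket 5: 65→92, due 77, tardiness 15
Ticket 8: 92→96, due 97, tardiness 0
Ticket 7: 96→101, due 106, tardiness 0
Ticket 1: 101→122, due 109, tardiness 13
Maximum = 15.

15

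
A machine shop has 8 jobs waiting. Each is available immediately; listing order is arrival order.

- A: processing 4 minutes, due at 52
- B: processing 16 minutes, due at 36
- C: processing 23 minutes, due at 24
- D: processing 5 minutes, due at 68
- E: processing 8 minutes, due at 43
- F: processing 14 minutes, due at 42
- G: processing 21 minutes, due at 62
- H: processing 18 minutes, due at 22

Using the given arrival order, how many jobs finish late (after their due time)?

FIFO (arrival order): A B C D E F G H.
A: 0→4, due 52, tardiness 0
B: 4→20, due 36, tardiness 0
C: 20→43, due 24, tardiness 19
D: 43→48, due 68, tardiness 0
E: 48→56, due 43, tardiness 13
F: 56→70, due 42, tardiness 28
G: 70→91, due 62, tardiness 29
H: 91→109, due 22, tardiness 87
Late jobs: 5.

5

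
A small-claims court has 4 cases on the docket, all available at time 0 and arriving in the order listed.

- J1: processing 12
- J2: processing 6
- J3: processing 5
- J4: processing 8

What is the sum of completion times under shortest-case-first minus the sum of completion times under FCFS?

SPT (increasing processing time): J3 J2 J4 J1.
J3: 0→5
J2: 5→11
J4: 11→19
J1: 19→31
Sum = 5+11+19+31 = 66.
FIFO (arrival order): J1 J2 J3 J4.
J1: 0→12
J2: 12→18
J3: 18→23
J4: 23→31
Sum = 12+18+23+31 = 84.
Difference = 66 − 84 = -18.

-18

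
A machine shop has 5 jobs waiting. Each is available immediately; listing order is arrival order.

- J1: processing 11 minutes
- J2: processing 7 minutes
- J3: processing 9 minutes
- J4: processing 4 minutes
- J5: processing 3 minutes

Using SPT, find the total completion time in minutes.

SPT (increasing processing time): J5 J4 J2 J3 J1.
J5: 0→3
J4: 3→7
J2: 7→14
J3: 14→23
J1: 23→34
Sum = 3+7+14+23+34 = 81.

81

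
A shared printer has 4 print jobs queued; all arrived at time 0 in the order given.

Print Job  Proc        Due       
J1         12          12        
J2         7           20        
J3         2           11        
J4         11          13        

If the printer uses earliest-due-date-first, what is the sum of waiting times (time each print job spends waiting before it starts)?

41

EDD (increasing due date): J3 J1 J4 J2.
J3: waits 0, runs 0→2
J1: waits 2, runs 2→14
J4: waits 14, runs 14→25
J2: waits 25, runs 25→32
Sum = 0+2+14+25 = 41.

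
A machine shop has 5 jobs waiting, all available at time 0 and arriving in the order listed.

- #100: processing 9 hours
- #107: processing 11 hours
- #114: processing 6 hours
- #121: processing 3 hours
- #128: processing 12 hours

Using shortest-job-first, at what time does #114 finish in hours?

9

SPT (increasing processing time): #121 #114 #100 #107 #128.
#121: 0→3
#114: 3→9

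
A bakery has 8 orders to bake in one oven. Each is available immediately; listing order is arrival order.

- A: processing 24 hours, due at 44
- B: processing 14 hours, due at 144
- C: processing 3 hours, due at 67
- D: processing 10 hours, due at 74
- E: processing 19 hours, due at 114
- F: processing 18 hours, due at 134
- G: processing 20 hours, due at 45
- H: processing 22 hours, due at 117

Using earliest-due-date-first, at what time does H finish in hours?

98

EDD (increasing due date): A G C D E H F B.
A: 0→24
G: 24→44
C: 44→47
D: 47→57
E: 57→76
H: 76→98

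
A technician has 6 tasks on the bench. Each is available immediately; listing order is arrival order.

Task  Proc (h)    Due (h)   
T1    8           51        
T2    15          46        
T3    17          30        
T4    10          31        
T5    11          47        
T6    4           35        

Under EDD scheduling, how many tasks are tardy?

EDD (increasing due date): T3 T4 T6 T2 T5 T1.
T3: 0→17, due 30, tardiness 0
T4: 17→27, due 31, tardiness 0
T6: 27→31, due 35, tardiness 0
T2: 31→46, due 46, tardiness 0
T5: 46→57, due 47, tardiness 10
T1: 57→65, due 51, tardiness 14
Late tasks: 2.

2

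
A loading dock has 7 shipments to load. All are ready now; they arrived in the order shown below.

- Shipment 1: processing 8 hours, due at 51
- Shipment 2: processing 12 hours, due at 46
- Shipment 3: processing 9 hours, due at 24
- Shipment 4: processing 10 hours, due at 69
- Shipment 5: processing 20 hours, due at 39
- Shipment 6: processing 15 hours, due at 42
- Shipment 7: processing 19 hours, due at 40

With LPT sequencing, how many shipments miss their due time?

5

LPT (decreasing processing time): Shipment 5 Shipment 7 Shipment 6 Shipment 2 Shipment 4 Shipment 3 Shipment 1.
Shipment 5: 0→20, due 39, tardiness 0
Shipment 7: 20→39, due 40, tardiness 0
Shipment 6: 39→54, due 42, tardiness 12
Shipment 2: 54→66, due 46, tardiness 20
Shipment 4: 66→76, due 69, tardiness 7
Shipment 3: 76→85, due 24, tardiness 61
Shipment 1: 85→93, due 51, tardiness 42
Late shipments: 5.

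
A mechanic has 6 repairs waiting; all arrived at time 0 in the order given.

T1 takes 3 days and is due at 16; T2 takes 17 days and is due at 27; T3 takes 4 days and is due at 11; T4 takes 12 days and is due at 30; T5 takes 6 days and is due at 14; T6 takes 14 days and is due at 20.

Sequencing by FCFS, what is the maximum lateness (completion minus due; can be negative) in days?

36

FIFO (arrival order): T1 T2 T3 T4 T5 T6.
T1: 0→3, due 16, lateness -13
T2: 3→20, due 27, lateness -7
T3: 20→24, due 11, lateness 13
T4: 24→36, due 30, lateness 6
T5: 36→42, due 14, lateness 28
T6: 42→56, due 20, lateness 36
Maximum = 36.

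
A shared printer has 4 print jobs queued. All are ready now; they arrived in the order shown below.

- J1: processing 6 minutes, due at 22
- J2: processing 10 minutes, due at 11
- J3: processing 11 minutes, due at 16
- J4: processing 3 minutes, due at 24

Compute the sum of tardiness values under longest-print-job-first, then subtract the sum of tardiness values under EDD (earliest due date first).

LPT (decreasing processing time): J3 J2 J1 J4.
J3: 0→11, due 16, tardiness 0
J2: 11→21, due 11, tardiness 10
J1: 21→27, due 22, tardiness 5
J4: 27→30, due 24, tardiness 6
Sum = 0+10+5+6 = 21.
EDD (increasing due date): J2 J3 J1 J4.
J2: 0→10, due 11, tardiness 0
J3: 10→21, due 16, tardiness 5
J1: 21→27, due 22, tardiness 5
J4: 27→30, due 24, tardiness 6
Sum = 0+5+5+6 = 16.
Difference = 21 − 16 = 5.

5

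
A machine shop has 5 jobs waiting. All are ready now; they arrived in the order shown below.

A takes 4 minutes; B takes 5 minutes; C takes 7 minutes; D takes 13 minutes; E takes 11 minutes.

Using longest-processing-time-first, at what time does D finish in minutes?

LPT (decreasing processing time): D E C B A.
D: 0→13

13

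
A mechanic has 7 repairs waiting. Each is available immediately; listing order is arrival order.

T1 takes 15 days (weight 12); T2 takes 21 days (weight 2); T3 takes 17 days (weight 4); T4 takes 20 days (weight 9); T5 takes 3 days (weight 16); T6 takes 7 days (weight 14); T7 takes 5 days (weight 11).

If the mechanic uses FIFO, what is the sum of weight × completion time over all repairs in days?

FIFO (arrival order): T1 T2 T3 T4 T5 T6 T7.
T1: finishes 15, weight 12, w·C = 180
T2: finishes 36, weight 2, w·C = 72
T3: finishes 53, weight 4, w·C = 212
T4: finishes 73, weight 9, w·C = 657
T5: finishes 76, weight 16, w·C = 1216
T6: finishes 83, weight 14, w·C = 1162
T7: finishes 88, weight 11, w·C = 968
Sum = 180+72+212+657+1216+1162+968 = 4467.

4467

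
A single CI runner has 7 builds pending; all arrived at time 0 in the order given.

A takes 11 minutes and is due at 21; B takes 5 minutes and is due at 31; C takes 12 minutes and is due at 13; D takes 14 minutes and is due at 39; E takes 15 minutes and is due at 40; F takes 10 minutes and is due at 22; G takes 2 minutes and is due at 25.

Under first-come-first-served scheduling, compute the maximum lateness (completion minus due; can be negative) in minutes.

45

FIFO (arrival order): A B C D E F G.
A: 0→11, due 21, lateness -10
B: 11→16, due 31, lateness -15
C: 16→28, due 13, lateness 15
D: 28→42, due 39, lateness 3
E: 42→57, due 40, lateness 17
F: 57→67, due 22, lateness 45
G: 67→69, due 25, lateness 44
Maximum = 45.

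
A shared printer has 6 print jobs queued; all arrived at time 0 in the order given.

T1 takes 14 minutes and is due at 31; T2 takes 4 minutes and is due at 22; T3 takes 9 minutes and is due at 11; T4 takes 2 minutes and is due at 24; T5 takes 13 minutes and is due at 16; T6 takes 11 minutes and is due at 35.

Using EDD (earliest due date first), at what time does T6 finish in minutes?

EDD (increasing due date): T3 T5 T2 T4 T1 T6.
T3: 0→9
T5: 9→22
T2: 22→26
T4: 26→28
T1: 28→42
T6: 42→53

53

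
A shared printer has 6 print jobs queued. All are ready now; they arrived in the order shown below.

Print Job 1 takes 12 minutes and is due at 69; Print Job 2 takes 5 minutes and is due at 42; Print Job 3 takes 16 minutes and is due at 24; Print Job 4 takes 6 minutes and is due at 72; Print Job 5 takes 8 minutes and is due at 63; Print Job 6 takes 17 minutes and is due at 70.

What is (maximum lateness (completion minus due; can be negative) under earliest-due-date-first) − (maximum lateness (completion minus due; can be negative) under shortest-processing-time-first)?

-31

EDD (increasing due date): Print Job 3 Print Job 2 Print Job 5 Print Job 1 Print Job 6 Print Job 4.
Print Job 3: 0→16, due 24, lateness -8
Print Job 2: 16→21, due 42, lateness -21
Print Job 5: 21→29, due 63, lateness -34
Print Job 1: 29→41, due 69, lateness -28
Print Job 6: 41→58, due 70, lateness -12
Print Job 4: 58→64, due 72, lateness -8
Maximum = -8.
SPT (increasing processing time): Print Job 2 Print Job 4 Print Job 5 Print Job 1 Print Job 3 Print Job 6.
Print Job 2: 0→5, due 42, lateness -37
Print Job 4: 5→11, due 72, lateness -61
Print Job 5: 11→19, due 63, lateness -44
Print Job 1: 19→31, due 69, lateness -38
Print Job 3: 31→47, due 24, lateness 23
Print Job 6: 47→64, due 70, lateness -6
Maximum = 23.
Difference = -8 − 23 = -31.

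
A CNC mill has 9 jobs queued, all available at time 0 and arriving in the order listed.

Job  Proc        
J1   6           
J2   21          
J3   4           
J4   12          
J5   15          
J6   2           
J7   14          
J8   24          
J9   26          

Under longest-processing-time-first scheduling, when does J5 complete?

86

LPT (decreasing processing time): J9 J8 J2 J5 J7 J4 J1 J3 J6.
J9: 0→26
J8: 26→50
J2: 50→71
J5: 71→86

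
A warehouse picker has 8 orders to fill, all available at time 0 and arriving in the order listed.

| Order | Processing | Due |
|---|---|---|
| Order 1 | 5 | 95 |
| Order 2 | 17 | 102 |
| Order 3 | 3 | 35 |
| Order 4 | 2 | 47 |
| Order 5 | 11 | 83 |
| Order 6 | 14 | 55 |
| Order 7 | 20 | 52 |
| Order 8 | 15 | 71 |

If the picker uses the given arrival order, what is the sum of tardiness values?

36

FIFO (arrival order): Order 1 Order 2 Order 3 Order 4 Order 5 Order 6 Order 7 Order 8.
Order 1: 0→5, due 95, tardiness 0
Order 2: 5→22, due 102, tardiness 0
Order 3: 22→25, due 35, tardiness 0
Order 4: 25→27, due 47, tardiness 0
Order 5: 27→38, due 83, tardiness 0
Order 6: 38→52, due 55, tardiness 0
Order 7: 52→72, due 52, tardiness 20
Order 8: 72→87, due 71, tardiness 16
Sum = 0+0+0+0+0+0+20+16 = 36.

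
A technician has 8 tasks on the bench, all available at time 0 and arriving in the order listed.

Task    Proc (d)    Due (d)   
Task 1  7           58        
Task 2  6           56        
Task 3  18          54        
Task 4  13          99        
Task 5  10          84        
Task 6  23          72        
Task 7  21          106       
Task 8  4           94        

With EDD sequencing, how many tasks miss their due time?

0

EDD (increasing due date): Task 3 Task 2 Task 1 Task 6 Task 5 Task 8 Task 4 Task 7.
Task 3: 0→18, due 54, tardiness 0
Task 2: 18→24, due 56, tardiness 0
Task 1: 24→31, due 58, tardiness 0
Task 6: 31→54, due 72, tardiness 0
Task 5: 54→64, due 84, tardiness 0
Task 8: 64→68, due 94, tardiness 0
Task 4: 68→81, due 99, tardiness 0
Task 7: 81→102, due 106, tardiness 0
Late tasks: 0.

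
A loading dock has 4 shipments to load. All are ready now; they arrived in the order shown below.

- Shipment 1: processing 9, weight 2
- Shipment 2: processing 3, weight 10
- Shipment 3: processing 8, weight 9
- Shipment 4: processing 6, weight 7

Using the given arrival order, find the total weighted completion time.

500

FIFO (arrival order): Shipment 1 Shipment 2 Shipment 3 Shipment 4.
Shipment 1: finishes 9, weight 2, w·C = 18
Shipment 2: finishes 12, weight 10, w·C = 120
Shipment 3: finishes 20, weight 9, w·C = 180
Shipment 4: finishes 26, weight 7, w·C = 182
Sum = 18+120+180+182 = 500.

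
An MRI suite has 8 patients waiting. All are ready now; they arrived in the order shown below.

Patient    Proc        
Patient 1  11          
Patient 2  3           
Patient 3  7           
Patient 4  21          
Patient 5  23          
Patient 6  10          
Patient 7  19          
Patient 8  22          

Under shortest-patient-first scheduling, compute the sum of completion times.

394

SPT (increasing processing time): Patient 2 Patient 3 Patient 6 Patient 1 Patient 7 Patient 4 Patient 8 Patient 5.
Patient 2: 0→3
Patient 3: 3→10
Patient 6: 10→20
Patient 1: 20→31
Patient 7: 31→50
Patient 4: 50→71
Patient 8: 71→93
Patient 5: 93→116
Sum = 3+10+20+31+50+71+93+116 = 394.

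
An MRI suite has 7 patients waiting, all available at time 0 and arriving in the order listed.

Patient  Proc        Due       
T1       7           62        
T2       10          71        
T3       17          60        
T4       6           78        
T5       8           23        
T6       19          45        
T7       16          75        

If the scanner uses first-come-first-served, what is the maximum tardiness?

FIFO (arrival order): T1 T2 T3 T4 T5 T6 T7.
T1: 0→7, due 62, tardiness 0
T2: 7→17, due 71, tardiness 0
T3: 17→34, due 60, tardiness 0
T4: 34→40, due 78, tardiness 0
T5: 40→48, due 23, tardiness 25
T6: 48→67, due 45, tardiness 22
T7: 67→83, due 75, tardiness 8
Maximum = 25.

25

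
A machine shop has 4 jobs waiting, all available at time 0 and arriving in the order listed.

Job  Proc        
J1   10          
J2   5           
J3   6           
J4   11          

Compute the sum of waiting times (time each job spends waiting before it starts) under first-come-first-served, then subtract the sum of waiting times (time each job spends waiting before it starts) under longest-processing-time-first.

-13

FIFO (arrival order): J1 J2 J3 J4.
J1: waits 0, runs 0→10
J2: waits 10, runs 10→15
J3: waits 15, runs 15→21
J4: waits 21, runs 21→32
Sum = 0+10+15+21 = 46.
LPT (decreasing processing time): J4 J1 J3 J2.
J4: waits 0, runs 0→11
J1: waits 11, runs 11→21
J3: waits 21, runs 21→27
J2: waits 27, runs 27→32
Sum = 0+11+21+27 = 59.
Difference = 46 − 59 = -13.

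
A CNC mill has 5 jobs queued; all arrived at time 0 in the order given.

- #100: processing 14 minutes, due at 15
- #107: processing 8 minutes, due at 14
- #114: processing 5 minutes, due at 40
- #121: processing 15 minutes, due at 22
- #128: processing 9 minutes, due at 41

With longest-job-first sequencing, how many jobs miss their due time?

3

LPT (decreasing processing time): #121 #100 #128 #107 #114.
#121: 0→15, due 22, tardiness 0
#100: 15→29, due 15, tardiness 14
#128: 29→38, due 41, tardiness 0
#107: 38→46, due 14, tardiness 32
#114: 46→51, due 40, tardiness 11
Late jobs: 3.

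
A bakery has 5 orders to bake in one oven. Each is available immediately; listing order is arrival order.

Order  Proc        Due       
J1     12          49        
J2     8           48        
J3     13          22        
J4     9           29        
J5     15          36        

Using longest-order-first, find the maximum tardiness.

20

LPT (decreasing processing time): J5 J3 J1 J4 J2.
J5: 0→15, due 36, tardiness 0
J3: 15→28, due 22, tardiness 6
J1: 28→40, due 49, tardiness 0
J4: 40→49, due 29, tardiness 20
J2: 49→57, due 48, tardiness 9
Maximum = 20.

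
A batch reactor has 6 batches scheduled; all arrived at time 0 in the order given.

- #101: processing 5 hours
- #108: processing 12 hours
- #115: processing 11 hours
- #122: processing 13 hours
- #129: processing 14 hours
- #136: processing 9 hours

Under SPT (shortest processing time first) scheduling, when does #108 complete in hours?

37

SPT (increasing processing time): #101 #136 #115 #108 #122 #129.
#101: 0→5
#136: 5→14
#115: 14→25
#108: 25→37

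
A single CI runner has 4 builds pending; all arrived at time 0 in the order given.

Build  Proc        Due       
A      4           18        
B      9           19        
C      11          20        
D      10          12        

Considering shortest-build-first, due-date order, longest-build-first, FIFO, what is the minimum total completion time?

SPT (increasing processing time): A B D C.
A: 0→4
B: 4→13
D: 13→23
C: 23→34
Sum = 4+13+23+34 = 74.
EDD (increasing due date): D A B C.
D: 0→10
A: 10→14
B: 14→23
C: 23→34
Sum = 10+14+23+34 = 81.
LPT (decreasing processing time): C D B A.
C: 0→11
D: 11→21
B: 21→30
A: 30→34
Sum = 11+21+30+34 = 96.
FIFO (arrival order): A B C D.
A: 0→4
B: 4→13
C: 13→24
D: 24→34
Sum = 4+13+24+34 = 75.
SPT 74, EDD 81, LPT 96, FIFO 75 → minimum 74.

74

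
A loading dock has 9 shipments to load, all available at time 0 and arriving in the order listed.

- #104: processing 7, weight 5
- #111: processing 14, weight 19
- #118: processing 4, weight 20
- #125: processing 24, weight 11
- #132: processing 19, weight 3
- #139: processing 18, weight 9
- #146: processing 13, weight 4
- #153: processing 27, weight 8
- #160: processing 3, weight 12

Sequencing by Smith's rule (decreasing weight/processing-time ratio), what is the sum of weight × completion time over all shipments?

WSPT (decreasing weight/processing-time ratio): #118 #160 #111 #104 #139 #125 #146 #153 #132.
#118: finishes 4, weight 20, w·C = 80
#160: finishes 7, weight 12, w·C = 84
#111: finishes 21, weight 19, w·C = 399
#104: finishes 28, weight 5, w·C = 140
#139: finishes 46, weight 9, w·C = 414
#125: finishes 70, weight 11, w·C = 770
#146: finishes 83, weight 4, w·C = 332
#153: finishes 110, weight 8, w·C = 880
#132: finishes 129, weight 3, w·C = 387
Sum = 80+84+399+140+414+770+332+880+387 = 3486.

3486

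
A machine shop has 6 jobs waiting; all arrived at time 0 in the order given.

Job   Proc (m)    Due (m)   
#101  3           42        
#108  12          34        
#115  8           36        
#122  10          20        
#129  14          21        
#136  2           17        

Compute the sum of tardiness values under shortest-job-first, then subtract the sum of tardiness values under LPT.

-29

SPT (increasing processing time): #136 #101 #115 #122 #108 #129.
#136: 0→2, due 17, tardiness 0
#101: 2→5, due 42, tardiness 0
#115: 5→13, due 36, tardiness 0
#122: 13→23, due 20, tardiness 3
#108: 23→35, due 34, tardiness 1
#129: 35→49, due 21, tardiness 28
Sum = 0+0+0+3+1+28 = 32.
LPT (decreasing processing time): #129 #108 #122 #115 #101 #136.
#129: 0→14, due 21, tardiness 0
#108: 14→26, due 34, tardiness 0
#122: 26→36, due 20, tardiness 16
#115: 36→44, due 36, tardiness 8
#101: 44→47, due 42, tardiness 5
#136: 47→49, due 17, tardiness 32
Sum = 0+0+16+8+5+32 = 61.
Difference = 32 − 61 = -29.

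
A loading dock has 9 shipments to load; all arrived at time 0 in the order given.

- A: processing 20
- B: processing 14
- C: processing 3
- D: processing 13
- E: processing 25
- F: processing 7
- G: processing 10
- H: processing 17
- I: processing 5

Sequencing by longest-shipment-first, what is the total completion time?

727

LPT (decreasing processing time): E A H B D G F I C.
E: 0→25
A: 25→45
H: 45→62
B: 62→76
D: 76→89
G: 89→99
F: 99→106
I: 106→111
C: 111→114
Sum = 25+45+62+76+89+99+106+111+114 = 727.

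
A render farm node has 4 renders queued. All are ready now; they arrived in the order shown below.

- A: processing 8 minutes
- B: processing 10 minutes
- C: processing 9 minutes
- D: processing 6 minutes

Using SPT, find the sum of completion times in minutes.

SPT (increasing processing time): D A C B.
D: 0→6
A: 6→14
C: 14→23
B: 23→33
Sum = 6+14+23+33 = 76.

76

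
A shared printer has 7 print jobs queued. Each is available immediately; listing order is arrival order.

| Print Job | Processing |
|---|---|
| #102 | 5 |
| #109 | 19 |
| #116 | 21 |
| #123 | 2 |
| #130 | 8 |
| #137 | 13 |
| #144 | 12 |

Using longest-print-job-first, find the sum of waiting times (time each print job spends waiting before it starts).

330

LPT (decreasing processing time): #116 #109 #137 #144 #130 #102 #123.
#116: waits 0, runs 0→21
#109: waits 21, runs 21→40
#137: waits 40, runs 40→53
#144: waits 53, runs 53→65
#130: waits 65, runs 65→73
#102: waits 73, runs 73→78
#123: waits 78, runs 78→80
Sum = 0+21+40+53+65+73+78 = 330.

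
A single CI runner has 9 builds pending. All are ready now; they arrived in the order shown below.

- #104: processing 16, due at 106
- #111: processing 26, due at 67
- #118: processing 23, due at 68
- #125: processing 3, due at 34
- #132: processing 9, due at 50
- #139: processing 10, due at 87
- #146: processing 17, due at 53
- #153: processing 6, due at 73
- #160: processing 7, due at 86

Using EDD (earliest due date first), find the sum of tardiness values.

EDD (increasing due date): #125 #132 #146 #111 #118 #153 #160 #139 #104.
#125: 0→3, due 34, tardiness 0
#132: 3→12, due 50, tardiness 0
#146: 12→29, due 53, tardiness 0
#111: 29→55, due 67, tardiness 0
#118: 55→78, due 68, tardiness 10
#153: 78→84, due 73, tardiness 11
#160: 84→91, due 86, tardiness 5
#139: 91→101, due 87, tardiness 14
#104: 101→117, due 106, tardiness 11
Sum = 0+0+0+0+10+11+5+14+11 = 51.

51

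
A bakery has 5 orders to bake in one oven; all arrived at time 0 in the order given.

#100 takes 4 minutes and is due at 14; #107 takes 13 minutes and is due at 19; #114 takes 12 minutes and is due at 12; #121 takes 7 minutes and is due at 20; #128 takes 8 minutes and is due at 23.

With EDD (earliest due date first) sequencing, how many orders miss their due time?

EDD (increasing due date): #114 #100 #107 #121 #128.
#114: 0→12, due 12, tardiness 0
#100: 12→16, due 14, tardiness 2
#107: 16→29, due 19, tardiness 10
#121: 29→36, due 20, tardiness 16
#128: 36→44, due 23, tardiness 21
Late orders: 4.

4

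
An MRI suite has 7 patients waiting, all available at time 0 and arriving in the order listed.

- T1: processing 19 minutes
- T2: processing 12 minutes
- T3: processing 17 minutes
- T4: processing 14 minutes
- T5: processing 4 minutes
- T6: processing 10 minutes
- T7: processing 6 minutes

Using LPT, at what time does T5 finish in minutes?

82

LPT (decreasing processing time): T1 T3 T4 T2 T6 T7 T5.
T1: 0→19
T3: 19→36
T4: 36→50
T2: 50→62
T6: 62→72
T7: 72→78
T5: 78→82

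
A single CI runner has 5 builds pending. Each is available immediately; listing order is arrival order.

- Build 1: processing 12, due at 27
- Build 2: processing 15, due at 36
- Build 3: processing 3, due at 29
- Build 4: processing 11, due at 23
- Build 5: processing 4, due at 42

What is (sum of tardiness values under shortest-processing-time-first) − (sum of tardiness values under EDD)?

SPT (increasing processing time): Build 3 Build 5 Build 4 Build 1 Build 2.
Build 3: 0→3, due 29, tardiness 0
Build 5: 3→7, due 42, tardiness 0
Build 4: 7→18, due 23, tardiness 0
Build 1: 18→30, due 27, tardiness 3
Build 2: 30→45, due 36, tardiness 9
Sum = 0+0+0+3+9 = 12.
EDD (increasing due date): Build 4 Build 1 Build 3 Build 2 Build 5.
Build 4: 0→11, due 23, tardiness 0
Build 1: 11→23, due 27, tardiness 0
Build 3: 23→26, due 29, tardiness 0
Build 2: 26→41, due 36, tardiness 5
Build 5: 41→45, due 42, tardiness 3
Sum = 0+0+0+5+3 = 8.
Difference = 12 − 8 = 4.

4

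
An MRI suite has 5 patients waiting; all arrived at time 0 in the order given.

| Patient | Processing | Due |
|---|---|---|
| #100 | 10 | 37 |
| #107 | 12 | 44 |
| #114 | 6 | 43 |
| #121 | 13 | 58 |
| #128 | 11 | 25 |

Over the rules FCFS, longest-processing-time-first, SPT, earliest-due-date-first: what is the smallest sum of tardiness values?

0

FIFO (arrival order): #100 #107 #114 #121 #128.
#100: 0→10, due 37, tardiness 0
#107: 10→22, due 44, tardiness 0
#114: 22→28, due 43, tardiness 0
#121: 28→41, due 58, tardiness 0
#128: 41→52, due 25, tardiness 27
Sum = 0+0+0+0+27 = 27.
LPT (decreasing processing time): #121 #107 #128 #100 #114.
#121: 0→13, due 58, tardiness 0
#107: 13→25, due 44, tardiness 0
#128: 25→36, due 25, tardiness 11
#100: 36→46, due 37, tardiness 9
#114: 46→52, due 43, tardiness 9
Sum = 0+0+11+9+9 = 29.
SPT (increasing processing time): #114 #100 #128 #107 #121.
#114: 0→6, due 43, tardiness 0
#100: 6→16, due 37, tardiness 0
#128: 16→27, due 25, tardiness 2
#107: 27→39, due 44, tardiness 0
#121: 39→52, due 58, tardiness 0
Sum = 0+0+2+0+0 = 2.
EDD (increasing due date): #128 #100 #114 #107 #121.
#128: 0→11, due 25, tardiness 0
#100: 11→21, due 37, tardiness 0
#114: 21→27, due 43, tardiness 0
#107: 27→39, due 44, tardiness 0
#121: 39→52, due 58, tardiness 0
Sum = 0+0+0+0+0 = 0.
FIFO 27, LPT 29, SPT 2, EDD 0 → minimum 0.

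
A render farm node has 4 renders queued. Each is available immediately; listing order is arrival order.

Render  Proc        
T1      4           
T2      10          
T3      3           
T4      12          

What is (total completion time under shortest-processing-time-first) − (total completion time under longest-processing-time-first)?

SPT (increasing processing time): T3 T1 T2 T4.
T3: 0→3
T1: 3→7
T2: 7→17
T4: 17→29
Sum = 3+7+17+29 = 56.
LPT (decreasing processing time): T4 T2 T1 T3.
T4: 0→12
T2: 12→22
T1: 22→26
T3: 26→29
Sum = 12+22+26+29 = 89.
Difference = 56 − 89 = -33.

-33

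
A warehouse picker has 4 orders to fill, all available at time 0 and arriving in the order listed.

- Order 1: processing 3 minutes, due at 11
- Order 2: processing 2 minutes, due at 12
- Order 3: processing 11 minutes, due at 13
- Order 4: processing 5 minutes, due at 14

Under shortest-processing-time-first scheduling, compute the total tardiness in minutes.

8

SPT (increasing processing time): Order 2 Order 1 Order 4 Order 3.
Order 2: 0→2, due 12, tardiness 0
Order 1: 2→5, due 11, tardiness 0
Order 4: 5→10, due 14, tardiness 0
Order 3: 10→21, due 13, tardiness 8
Sum = 0+0+0+8 = 8.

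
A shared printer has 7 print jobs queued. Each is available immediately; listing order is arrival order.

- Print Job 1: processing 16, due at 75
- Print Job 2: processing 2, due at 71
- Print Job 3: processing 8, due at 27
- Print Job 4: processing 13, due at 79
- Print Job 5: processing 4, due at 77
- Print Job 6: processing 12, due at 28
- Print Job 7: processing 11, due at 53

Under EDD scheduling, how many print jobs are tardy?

EDD (increasing due date): Print Job 3 Print Job 6 Print Job 7 Print Job 2 Print Job 1 Print Job 5 Print Job 4.
Print Job 3: 0→8, due 27, tardiness 0
Print Job 6: 8→20, due 28, tardiness 0
Print Job 7: 20→31, due 53, tardiness 0
Print Job 2: 31→33, due 71, tardiness 0
Print Job 1: 33→49, due 75, tardiness 0
Print Job 5: 49→53, due 77, tardiness 0
Print Job 4: 53→66, due 79, tardiness 0
Late print jobs: 0.

0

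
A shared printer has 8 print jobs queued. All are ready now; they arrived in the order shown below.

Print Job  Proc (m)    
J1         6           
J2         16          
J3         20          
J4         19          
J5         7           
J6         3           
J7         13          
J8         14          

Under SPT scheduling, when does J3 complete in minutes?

98

SPT (increasing processing time): J6 J1 J5 J7 J8 J2 J4 J3.
J6: 0→3
J1: 3→9
J5: 9→16
J7: 16→29
J8: 29→43
J2: 43→59
J4: 59→78
J3: 78→98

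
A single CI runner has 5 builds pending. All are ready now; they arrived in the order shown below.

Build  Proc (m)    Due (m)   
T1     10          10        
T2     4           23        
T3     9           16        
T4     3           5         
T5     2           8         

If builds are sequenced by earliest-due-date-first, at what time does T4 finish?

EDD (increasing due date): T4 T5 T1 T3 T2.
T4: 0→3

3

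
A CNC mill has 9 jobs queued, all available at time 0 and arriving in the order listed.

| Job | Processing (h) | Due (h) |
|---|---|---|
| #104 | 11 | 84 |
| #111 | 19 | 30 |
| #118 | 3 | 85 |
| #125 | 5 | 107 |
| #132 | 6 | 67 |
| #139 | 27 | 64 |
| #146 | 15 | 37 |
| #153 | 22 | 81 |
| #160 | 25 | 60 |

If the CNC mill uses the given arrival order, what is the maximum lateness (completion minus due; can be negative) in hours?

FIFO (arrival order): #104 #111 #118 #125 #132 #139 #146 #153 #160.
#104: 0→11, due 84, lateness -73
#111: 11→30, due 30, lateness 0
#118: 30→33, due 85, lateness -52
#125: 33→38, due 107, lateness -69
#132: 38→44, due 67, lateness -23
#139: 44→71, due 64, lateness 7
#146: 71→86, due 37, lateness 49
#153: 86→108, due 81, lateness 27
#160: 108→133, due 60, lateness 73
Maximum = 73.

73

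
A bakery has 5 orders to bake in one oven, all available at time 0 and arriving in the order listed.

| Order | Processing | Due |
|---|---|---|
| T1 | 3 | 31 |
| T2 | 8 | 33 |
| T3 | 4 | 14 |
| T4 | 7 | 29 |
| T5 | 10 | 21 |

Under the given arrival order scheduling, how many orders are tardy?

2

FIFO (arrival order): T1 T2 T3 T4 T5.
T1: 0→3, due 31, tardiness 0
T2: 3→11, due 33, tardiness 0
T3: 11→15, due 14, tardiness 1
T4: 15→22, due 29, tardiness 0
T5: 22→32, due 21, tardiness 11
Late orders: 2.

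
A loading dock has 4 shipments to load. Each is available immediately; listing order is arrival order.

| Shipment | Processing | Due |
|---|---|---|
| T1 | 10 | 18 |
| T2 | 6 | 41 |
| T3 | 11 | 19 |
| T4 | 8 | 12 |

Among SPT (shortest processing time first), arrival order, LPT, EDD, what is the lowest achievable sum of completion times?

SPT (increasing processing time): T2 T4 T1 T3.
T2: 0→6
T4: 6→14
T1: 14→24
T3: 24→35
Sum = 6+14+24+35 = 79.
FIFO (arrival order): T1 T2 T3 T4.
T1: 0→10
T2: 10→16
T3: 16→27
T4: 27→35
Sum = 10+16+27+35 = 88.
LPT (decreasing processing time): T3 T1 T4 T2.
T3: 0→11
T1: 11→21
T4: 21→29
T2: 29→35
Sum = 11+21+29+35 = 96.
EDD (increasing due date): T4 T1 T3 T2.
T4: 0→8
T1: 8→18
T3: 18→29
T2: 29→35
Sum = 8+18+29+35 = 90.
SPT 79, FIFO 88, LPT 96, EDD 90 → minimum 79.

79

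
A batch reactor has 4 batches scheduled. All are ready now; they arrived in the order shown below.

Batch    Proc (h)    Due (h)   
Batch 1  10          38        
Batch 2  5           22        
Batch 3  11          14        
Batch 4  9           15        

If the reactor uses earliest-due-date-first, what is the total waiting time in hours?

EDD (increasing due date): Batch 3 Batch 4 Batch 2 Batch 1.
Batch 3: waits 0, runs 0→11
Batch 4: waits 11, runs 11→20
Batch 2: waits 20, runs 20→25
Batch 1: waits 25, runs 25→35
Sum = 0+11+20+25 = 56.

56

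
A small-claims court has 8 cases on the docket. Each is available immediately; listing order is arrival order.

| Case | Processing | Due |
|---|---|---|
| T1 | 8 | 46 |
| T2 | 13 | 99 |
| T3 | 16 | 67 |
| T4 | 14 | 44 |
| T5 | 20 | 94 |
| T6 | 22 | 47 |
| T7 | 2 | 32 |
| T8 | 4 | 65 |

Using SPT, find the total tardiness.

52

SPT (increasing processing time): T7 T8 T1 T2 T4 T3 T5 T6.
T7: 0→2, due 32, tardiness 0
T8: 2→6, due 65, tardiness 0
T1: 6→14, due 46, tardiness 0
T2: 14→27, due 99, tardiness 0
T4: 27→41, due 44, tardiness 0
T3: 41→57, due 67, tardiness 0
T5: 57→77, due 94, tardiness 0
T6: 77→99, due 47, tardiness 52
Sum = 0+0+0+0+0+0+0+52 = 52.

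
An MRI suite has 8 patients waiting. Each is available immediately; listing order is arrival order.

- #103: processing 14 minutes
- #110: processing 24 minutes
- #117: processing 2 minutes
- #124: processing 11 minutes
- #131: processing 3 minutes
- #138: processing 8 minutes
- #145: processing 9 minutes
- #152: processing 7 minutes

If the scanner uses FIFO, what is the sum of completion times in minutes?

408

FIFO (arrival order): #103 #110 #117 #124 #131 #138 #145 #152.
#103: 0→14
#110: 14→38
#117: 38→40
#124: 40→51
#131: 51→54
#138: 54→62
#145: 62→71
#152: 71→78
Sum = 14+38+40+51+54+62+71+78 = 408.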